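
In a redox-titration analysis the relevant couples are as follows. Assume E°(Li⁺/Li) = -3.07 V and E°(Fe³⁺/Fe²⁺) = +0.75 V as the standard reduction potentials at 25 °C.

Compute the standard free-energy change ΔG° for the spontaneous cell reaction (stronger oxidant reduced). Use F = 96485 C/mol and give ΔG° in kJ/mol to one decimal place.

-368.6 kJ/mol

Fe³⁺/Fe²⁺ (E° = +0.75 V) is the cathode; Li⁺/Li (E° = -3.07 V) is the anode, so E°cell = +3.82 V.
Balancing electrons gives n = 1 (lcm of 1 and 1).
ΔG° = −nFE° = −(1)(96485)(+3.82) = -368,573 J = -368.6 kJ/mol.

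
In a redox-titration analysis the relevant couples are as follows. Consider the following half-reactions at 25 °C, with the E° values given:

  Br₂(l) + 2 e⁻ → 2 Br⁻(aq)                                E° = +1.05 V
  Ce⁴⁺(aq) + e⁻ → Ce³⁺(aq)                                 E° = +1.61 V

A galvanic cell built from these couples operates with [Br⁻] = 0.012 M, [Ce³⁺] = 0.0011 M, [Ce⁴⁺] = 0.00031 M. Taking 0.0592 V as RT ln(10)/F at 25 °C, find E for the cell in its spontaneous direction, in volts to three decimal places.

+0.414 V

Ce⁴⁺/Ce³⁺ is the cathode (higher E°), Br₂/Br⁻ the anode: E°cell = +1.61 − (+1.05) = +0.56 V, n = 2.
Overall: 2 Ce⁴⁺(aq) + 2 Br⁻(aq) → 2 Ce³⁺(aq) + Br₂(l)
Q = [Ce³⁺]^2 / ([Ce⁴⁺]^2·[Br⁻]^2); log Q = 4.942.
E = E° − (0.0592/n) log Q = +0.56 − (0.0592/2)(4.942) = +0.414 V.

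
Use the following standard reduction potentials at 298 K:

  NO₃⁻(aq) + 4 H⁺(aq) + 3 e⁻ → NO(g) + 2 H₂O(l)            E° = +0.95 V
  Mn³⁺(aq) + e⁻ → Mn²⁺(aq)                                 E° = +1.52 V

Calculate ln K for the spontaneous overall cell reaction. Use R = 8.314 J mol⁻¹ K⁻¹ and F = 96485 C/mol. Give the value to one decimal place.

66.6

Cathode: Mn³⁺/Mn²⁺; anode: NO₃⁻/NO. E°cell = (+1.52) − (+0.95) = +0.57 V, with n = 3.
ΔG° = −nFE° = −RT ln K, so ln K = nFE°/(RT) = (3)(96485)(+0.57) / ((8.314)(298)) = 66.593.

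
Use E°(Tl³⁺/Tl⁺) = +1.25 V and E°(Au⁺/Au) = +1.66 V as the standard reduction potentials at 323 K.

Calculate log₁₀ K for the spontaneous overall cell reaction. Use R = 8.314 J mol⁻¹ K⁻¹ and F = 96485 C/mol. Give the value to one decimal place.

Cathode: Au⁺/Au; anode: Tl³⁺/Tl⁺. E°cell = (+1.66) − (+1.25) = +0.41 V, with n = 2.
ΔG° = −nFE° = −RT ln K, so ln K = nFE°/(RT) = (2)(96485)(+0.41) / ((8.314)(323)) = 29.462.
log₁₀ K = 29.462 / ln 10 = 12.8.

12.8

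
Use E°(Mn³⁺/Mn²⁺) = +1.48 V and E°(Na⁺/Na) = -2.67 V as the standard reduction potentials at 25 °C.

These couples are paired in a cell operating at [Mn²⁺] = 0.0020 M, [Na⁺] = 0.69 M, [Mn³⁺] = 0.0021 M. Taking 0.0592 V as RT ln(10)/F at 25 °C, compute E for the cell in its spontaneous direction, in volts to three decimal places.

Mn³⁺/Mn²⁺ is the cathode (higher E°), Na⁺/Na the anode: E°cell = +1.48 − (-2.67) = +4.15 V, n = 1.
Overall: Mn³⁺(aq) + Na(s) → Mn²⁺(aq) + Na⁺(aq)
Q = [Mn²⁺]·[Na⁺] / ([Mn³⁺]); log Q = -0.182.
E = E° − (0.0592/n) log Q = +4.15 − (0.0592/1)(-0.182) = +4.161 V.

+4.161 V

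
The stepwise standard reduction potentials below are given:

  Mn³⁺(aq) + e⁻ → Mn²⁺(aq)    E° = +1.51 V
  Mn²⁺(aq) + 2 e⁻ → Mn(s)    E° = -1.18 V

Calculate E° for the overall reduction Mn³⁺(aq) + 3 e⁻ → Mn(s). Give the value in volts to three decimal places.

Since ΔG° = −nFE° is additive over sequential reductions, n₃E°₃ = n₁E°₁ + n₂E°₂.
E°₃ = (1×+1.51 + 2×-1.18) / 3 = (-0.850) / 3 = -0.283 V.

-0.283 V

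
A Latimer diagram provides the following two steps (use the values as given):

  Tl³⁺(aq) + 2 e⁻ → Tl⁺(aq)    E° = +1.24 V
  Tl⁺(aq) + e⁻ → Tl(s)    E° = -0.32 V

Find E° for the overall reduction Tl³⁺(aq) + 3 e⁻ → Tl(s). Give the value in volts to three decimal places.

Adding the free-energy changes (−nFE°) of the two steps gives −n₃FE°₃ = −n₁FE°₁ − n₂FE°₂.
E°₃ = (2×+1.24 + 1×-0.32) / 3 = (+2.160) / 3 = +0.720 V.

+0.720 V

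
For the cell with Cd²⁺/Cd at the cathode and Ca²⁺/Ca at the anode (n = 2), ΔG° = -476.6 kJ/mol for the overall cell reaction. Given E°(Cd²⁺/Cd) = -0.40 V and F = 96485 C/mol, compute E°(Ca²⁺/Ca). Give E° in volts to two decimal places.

-2.87 V

E°cell = −ΔG°/(nF) = −(-476.6×10³)/((2)(96485)) = +2.470 V.
Since Cd²⁺/Cd is the cathode and Ca²⁺/Ca the anode, E°cell = E°(Cd²⁺/Cd) − E°(Ca²⁺/Ca).
So E°(Ca²⁺/Ca) = E°(Cd²⁺/Cd) − E°cell = (-0.40) − (+2.470) = -2.87 V.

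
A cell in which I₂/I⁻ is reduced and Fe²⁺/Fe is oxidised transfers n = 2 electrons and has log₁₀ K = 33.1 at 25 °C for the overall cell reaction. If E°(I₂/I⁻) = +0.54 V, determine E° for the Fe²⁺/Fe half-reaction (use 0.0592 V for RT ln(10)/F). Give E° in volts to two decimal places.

-0.44 V

E°cell = (0.0592/n)·log K = (0.0592/2)(33.1) = +0.980 V.
Since I₂/I⁻ is the cathode and Fe²⁺/Fe the anode, E°cell = E°(I₂/I⁻) − E°(Fe²⁺/Fe).
So E°(Fe²⁺/Fe) = E°(I₂/I⁻) − E°cell = (+0.54) − (+0.980) = -0.44 V.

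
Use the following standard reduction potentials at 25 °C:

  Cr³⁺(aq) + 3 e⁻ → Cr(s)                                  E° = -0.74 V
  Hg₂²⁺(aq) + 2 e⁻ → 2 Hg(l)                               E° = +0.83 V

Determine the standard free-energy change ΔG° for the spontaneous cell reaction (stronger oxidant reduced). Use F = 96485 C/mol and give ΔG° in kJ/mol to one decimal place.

Hg₂²⁺/Hg (E° = +0.83 V) is the cathode; Cr³⁺/Cr (E° = -0.74 V) is the anode, so E°cell = +1.57 V.
Balancing electrons gives n = 6 (lcm of 2 and 3).
ΔG° = −nFE° = −(6)(96485)(+1.57) = -908,889 J = -908.9 kJ/mol.

-908.9 kJ/mol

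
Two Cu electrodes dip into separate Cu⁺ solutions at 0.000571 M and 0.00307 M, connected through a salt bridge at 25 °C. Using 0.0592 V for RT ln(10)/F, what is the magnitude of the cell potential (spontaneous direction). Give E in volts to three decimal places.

+0.043 V

For a concentration cell E°cell = 0. The 0.00307 M side is the cathode (reduction is favoured where [Cu⁺] is higher).
With n = 1, E = −(0.0592/1) log([Cu⁺]ₐₙ/[Cu⁺]꜀ₐₜ) = −(0.0592/1) log(0.000571/0.00307) = −(0.0592/1)(-0.731) = +0.043 V.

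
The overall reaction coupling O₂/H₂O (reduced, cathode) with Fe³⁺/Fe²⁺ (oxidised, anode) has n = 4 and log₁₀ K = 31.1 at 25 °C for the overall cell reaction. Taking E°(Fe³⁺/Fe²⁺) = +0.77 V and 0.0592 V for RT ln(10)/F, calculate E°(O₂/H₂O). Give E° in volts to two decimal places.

+1.23 V

E°cell = (0.0592/n)·log K = (0.0592/4)(31.1) = +0.460 V.
Since O₂/H₂O is the cathode and Fe³⁺/Fe²⁺ the anode, E°cell = E°(O₂/H₂O) − E°(Fe³⁺/Fe²⁺).
So E°(O₂/H₂O) = E°cell + E°(Fe³⁺/Fe²⁺) = +0.460 + (+0.77) = +1.23 V.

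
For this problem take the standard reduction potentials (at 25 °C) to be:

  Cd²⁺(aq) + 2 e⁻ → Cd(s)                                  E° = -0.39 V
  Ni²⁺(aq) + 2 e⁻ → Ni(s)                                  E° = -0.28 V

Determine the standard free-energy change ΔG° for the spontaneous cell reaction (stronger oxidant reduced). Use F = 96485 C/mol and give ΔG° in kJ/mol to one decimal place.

-21.2 kJ/mol

Ni²⁺/Ni (E° = -0.28 V) is the cathode; Cd²⁺/Cd (E° = -0.39 V) is the anode, so E°cell = +0.11 V.
Balancing electrons gives n = 2 (lcm of 2 and 2).
ΔG° = −nFE° = −(2)(96485)(+0.11) = -21,227 J = -21.2 kJ/mol.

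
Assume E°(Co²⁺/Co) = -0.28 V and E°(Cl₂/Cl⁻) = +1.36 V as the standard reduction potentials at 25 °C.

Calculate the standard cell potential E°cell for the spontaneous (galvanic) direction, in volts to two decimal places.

The Cl₂/Cl⁻ couple has the higher reduction potential, so it is the cathode; Co²⁺/Co is oxidised at the anode.
E°cell = E°(cathode) − E°(anode) = (+1.36) − (-0.28) = +1.64 V.
Since E°cell > 0, the reaction is spontaneous under standard conditions.

+1.64 V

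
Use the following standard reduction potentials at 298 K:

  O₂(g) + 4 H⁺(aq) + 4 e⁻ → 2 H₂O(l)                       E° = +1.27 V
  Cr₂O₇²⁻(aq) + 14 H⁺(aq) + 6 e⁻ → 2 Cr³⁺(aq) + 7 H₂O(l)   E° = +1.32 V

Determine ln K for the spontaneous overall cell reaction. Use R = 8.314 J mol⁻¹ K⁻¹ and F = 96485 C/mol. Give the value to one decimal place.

Cathode: Cr₂O₇²⁻/Cr³⁺; anode: O₂/H₂O. E°cell = (+1.32) − (+1.27) = +0.05 V, with n = 12.
ΔG° = −nFE° = −RT ln K, so ln K = nFE°/(RT) = (12)(96485)(+0.05) / ((8.314)(298)) = 23.366.

23.4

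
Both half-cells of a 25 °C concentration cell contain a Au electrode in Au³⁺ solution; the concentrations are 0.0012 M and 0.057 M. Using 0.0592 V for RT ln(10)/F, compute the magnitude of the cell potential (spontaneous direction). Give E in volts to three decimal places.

For a concentration cell E°cell = 0. The 0.057 M side is the cathode (reduction is favoured where [Au³⁺] is higher).
With n = 3, E = −(0.0592/3) log([Au³⁺]ₐₙ/[Au³⁺]꜀ₐₜ) = −(0.0592/3) log(0.0012/0.057) = −(0.0592/3)(-1.677) = +0.033 V.

+0.033 V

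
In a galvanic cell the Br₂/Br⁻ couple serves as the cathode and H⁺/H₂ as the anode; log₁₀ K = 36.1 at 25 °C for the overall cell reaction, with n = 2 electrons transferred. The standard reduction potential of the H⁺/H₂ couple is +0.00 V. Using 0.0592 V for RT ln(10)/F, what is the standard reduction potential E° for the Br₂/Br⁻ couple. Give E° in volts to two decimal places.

+1.07 V

E°cell = (0.0592/n)·log K = (0.0592/2)(36.1) = +1.069 V.
Since Br₂/Br⁻ is the cathode and H⁺/H₂ the anode, E°cell = E°(Br₂/Br⁻) − E°(H⁺/H₂).
So E°(Br₂/Br⁻) = E°cell + E°(H⁺/H₂) = +1.069 + (+0.00) = +1.07 V.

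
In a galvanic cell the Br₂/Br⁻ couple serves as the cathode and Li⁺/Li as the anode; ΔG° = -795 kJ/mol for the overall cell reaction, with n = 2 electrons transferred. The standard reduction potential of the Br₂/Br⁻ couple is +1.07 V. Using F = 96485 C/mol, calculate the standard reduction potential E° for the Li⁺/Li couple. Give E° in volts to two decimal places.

-3.05 V

E°cell = −ΔG°/(nF) = −(-795×10³)/((2)(96485)) = +4.120 V.
Since Br₂/Br⁻ is the cathode and Li⁺/Li the anode, E°cell = E°(Br₂/Br⁻) − E°(Li⁺/Li).
So E°(Li⁺/Li) = E°(Br₂/Br⁻) − E°cell = (+1.07) − (+4.120) = -3.05 V.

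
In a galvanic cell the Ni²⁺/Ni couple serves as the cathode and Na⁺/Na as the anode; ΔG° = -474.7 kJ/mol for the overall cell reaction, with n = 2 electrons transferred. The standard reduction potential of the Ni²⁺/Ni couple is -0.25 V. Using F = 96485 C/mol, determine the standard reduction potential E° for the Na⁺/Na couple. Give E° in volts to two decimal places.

-2.71 V

E°cell = −ΔG°/(nF) = −(-474.7×10³)/((2)(96485)) = +2.460 V.
Since Ni²⁺/Ni is the cathode and Na⁺/Na the anode, E°cell = E°(Ni²⁺/Ni) − E°(Na⁺/Na).
So E°(Na⁺/Na) = E°(Ni²⁺/Ni) − E°cell = (-0.25) − (+2.460) = -2.71 V.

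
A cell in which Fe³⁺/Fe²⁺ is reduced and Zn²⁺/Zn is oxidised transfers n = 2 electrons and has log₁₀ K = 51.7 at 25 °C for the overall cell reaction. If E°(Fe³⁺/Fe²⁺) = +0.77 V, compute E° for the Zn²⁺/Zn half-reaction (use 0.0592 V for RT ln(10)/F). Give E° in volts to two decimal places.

-0.76 V

E°cell = (0.0592/n)·log K = (0.0592/2)(51.7) = +1.530 V.
Since Fe³⁺/Fe²⁺ is the cathode and Zn²⁺/Zn the anode, E°cell = E°(Fe³⁺/Fe²⁺) − E°(Zn²⁺/Zn).
So E°(Zn²⁺/Zn) = E°(Fe³⁺/Fe²⁺) − E°cell = (+0.77) − (+1.530) = -0.76 V.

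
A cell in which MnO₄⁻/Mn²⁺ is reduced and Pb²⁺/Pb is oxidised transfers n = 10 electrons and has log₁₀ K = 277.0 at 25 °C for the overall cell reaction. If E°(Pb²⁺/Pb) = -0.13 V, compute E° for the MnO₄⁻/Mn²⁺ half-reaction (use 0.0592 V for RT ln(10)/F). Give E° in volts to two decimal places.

+1.51 V

E°cell = (0.0592/n)·log K = (0.0592/10)(277.0) = +1.640 V.
Since MnO₄⁻/Mn²⁺ is the cathode and Pb²⁺/Pb the anode, E°cell = E°(MnO₄⁻/Mn²⁺) − E°(Pb²⁺/Pb).
So E°(MnO₄⁻/Mn²⁺) = E°cell + E°(Pb²⁺/Pb) = +1.640 + (-0.13) = +1.51 V.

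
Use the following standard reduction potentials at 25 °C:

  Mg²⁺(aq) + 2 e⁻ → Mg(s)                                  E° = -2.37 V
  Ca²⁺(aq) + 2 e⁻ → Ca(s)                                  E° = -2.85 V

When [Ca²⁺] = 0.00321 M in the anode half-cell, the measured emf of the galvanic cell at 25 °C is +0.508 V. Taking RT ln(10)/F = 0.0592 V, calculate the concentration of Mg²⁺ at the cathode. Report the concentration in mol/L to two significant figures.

Mg²⁺/Mg is the cathode, Ca²⁺/Ca the anode: E°cell = +0.48 V, n = 2.
Overall reaction: Mg²⁺(aq) + Ca(s) → Mg(s) + Ca²⁺(aq); Q = [Ca²⁺]^1/[Mg²⁺]^1.
From E = E° − (0.0592/n) log Q: log Q = (E° − E)·n/0.0592 = (+0.48 − (+0.508))·2/0.0592 = -0.9459.
So 1·log[Mg²⁺] = 1·log(0.00321) − log Q = -2.4935 − (-0.9459) = -1.5476; [Mg²⁺] = 10^(-1.5476) ≈ 0.028 M.

0.028 M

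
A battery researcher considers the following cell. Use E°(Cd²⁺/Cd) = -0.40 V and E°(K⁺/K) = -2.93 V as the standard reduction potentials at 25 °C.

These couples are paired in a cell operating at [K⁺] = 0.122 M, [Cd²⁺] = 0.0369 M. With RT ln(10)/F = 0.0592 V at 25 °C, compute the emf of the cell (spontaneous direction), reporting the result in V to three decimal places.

+2.542 V

Cd²⁺/Cd is the cathode (higher E°), K⁺/K the anode: E°cell = -0.40 − (-2.93) = +2.53 V, n = 2.
Overall: Cd²⁺(aq) + 2 K(s) → Cd(s) + 2 K⁺(aq)
Q = [K⁺]^2 / ([Cd²⁺]); log Q = -0.394.
E = E° − (0.0592/n) log Q = +2.53 − (0.0592/2)(-0.394) = +2.542 V.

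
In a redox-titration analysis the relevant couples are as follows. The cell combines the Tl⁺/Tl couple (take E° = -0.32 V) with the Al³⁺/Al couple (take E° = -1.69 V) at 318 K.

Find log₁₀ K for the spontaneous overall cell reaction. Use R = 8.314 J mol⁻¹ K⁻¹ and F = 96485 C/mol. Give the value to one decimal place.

65.1

Cathode: Tl⁺/Tl; anode: Al³⁺/Al. E°cell = (-0.32) − (-1.69) = +1.37 V, with n = 3.
ΔG° = −nFE° = −RT ln K, so ln K = nFE°/(RT) = (3)(96485)(+1.37) / ((8.314)(318)) = 149.991.
log₁₀ K = 149.991 / ln 10 = 65.1.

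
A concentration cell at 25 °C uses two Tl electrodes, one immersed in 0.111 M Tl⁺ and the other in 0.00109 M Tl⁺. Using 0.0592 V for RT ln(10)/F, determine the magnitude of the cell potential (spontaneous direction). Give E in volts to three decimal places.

+0.119 V

For a concentration cell E°cell = 0. The 0.111 M side is the cathode (reduction is favoured where [Tl⁺] is higher).
With n = 1, E = −(0.0592/1) log([Tl⁺]ₐₙ/[Tl⁺]꜀ₐₜ) = −(0.0592/1) log(0.00109/0.111) = −(0.0592/1)(-2.008) = +0.119 V.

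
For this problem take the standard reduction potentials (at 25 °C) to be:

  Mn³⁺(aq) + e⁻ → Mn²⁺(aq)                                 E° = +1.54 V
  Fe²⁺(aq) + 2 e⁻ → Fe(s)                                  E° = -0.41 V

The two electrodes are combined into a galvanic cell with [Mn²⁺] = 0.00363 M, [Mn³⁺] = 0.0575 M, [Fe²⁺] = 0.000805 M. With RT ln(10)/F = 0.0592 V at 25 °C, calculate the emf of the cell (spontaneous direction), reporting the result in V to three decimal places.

Mn³⁺/Mn²⁺ is the cathode (higher E°), Fe²⁺/Fe the anode: E°cell = +1.54 − (-0.41) = +1.95 V, n = 2.
Overall: 2 Mn³⁺(aq) + Fe(s) → 2 Mn²⁺(aq) + Fe²⁺(aq)
Q = [Mn²⁺]^2·[Fe²⁺] / ([Mn³⁺]^2); log Q = -5.494.
E = E° − (0.0592/n) log Q = +1.95 − (0.0592/2)(-5.494) = +2.113 V.

+2.113 V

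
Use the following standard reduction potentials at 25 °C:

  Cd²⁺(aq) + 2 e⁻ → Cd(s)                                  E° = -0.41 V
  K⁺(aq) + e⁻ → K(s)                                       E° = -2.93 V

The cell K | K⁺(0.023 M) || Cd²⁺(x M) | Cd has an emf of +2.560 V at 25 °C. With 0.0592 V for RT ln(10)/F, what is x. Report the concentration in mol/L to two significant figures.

0.012 M

Cd²⁺/Cd is the cathode, K⁺/K the anode: E°cell = +2.52 V, n = 2.
Overall reaction: Cd²⁺(aq) + 2 K(s) → Cd(s) + 2 K⁺(aq); Q = [K⁺]^2/[Cd²⁺]^1.
From E = E° − (0.0592/n) log Q: log Q = (E° − E)·n/0.0592 = (+2.52 − (+2.560))·2/0.0592 = -1.3514.
So 1·log[Cd²⁺] = 2·log(0.023) − log Q = -3.2765 − (-1.3514) = -1.9251; [Cd²⁺] = 10^(-1.9251) ≈ 0.012 M.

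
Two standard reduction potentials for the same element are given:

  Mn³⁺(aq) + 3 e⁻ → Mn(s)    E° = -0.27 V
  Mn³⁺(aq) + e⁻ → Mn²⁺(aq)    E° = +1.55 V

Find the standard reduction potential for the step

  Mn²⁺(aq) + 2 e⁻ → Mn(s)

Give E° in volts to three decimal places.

-1.180 V

Sequential free energies add, so n₃E°₃ = n₁E°₁ + n₂E°₂.
With n₃ = 3, and the known step contributing 1×(+1.55) V, the unknown satisfies 2·E° = 3×(-0.27) − 1×(+1.55) = -2.360.
E° = -2.360 / 2 = -1.180 V.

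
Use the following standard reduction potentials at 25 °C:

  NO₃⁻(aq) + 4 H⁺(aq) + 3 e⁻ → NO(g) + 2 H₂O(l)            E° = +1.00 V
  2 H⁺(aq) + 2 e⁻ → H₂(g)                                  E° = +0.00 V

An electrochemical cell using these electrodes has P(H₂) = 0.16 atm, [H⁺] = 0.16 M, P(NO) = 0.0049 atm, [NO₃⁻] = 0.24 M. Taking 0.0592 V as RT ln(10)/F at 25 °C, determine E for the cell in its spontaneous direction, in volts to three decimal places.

+0.994 V

NO₃⁻/NO is the cathode (higher E°), H⁺/H₂ the anode: E°cell = +1.00 − (+0.00) = +1.00 V, n = 6.
Overall: 2 NO₃⁻(aq) + 2 H⁺(aq) + 3 H₂(g) → 2 NO(g) + 4 H₂O(l)
Q = P(NO)^2 / ([NO₃⁻]^2·[H⁺]^2·P(H₂)^3); log Q = 0.599.
E = E° − (0.0592/n) log Q = +1.00 − (0.0592/6)(0.599) = +0.994 V.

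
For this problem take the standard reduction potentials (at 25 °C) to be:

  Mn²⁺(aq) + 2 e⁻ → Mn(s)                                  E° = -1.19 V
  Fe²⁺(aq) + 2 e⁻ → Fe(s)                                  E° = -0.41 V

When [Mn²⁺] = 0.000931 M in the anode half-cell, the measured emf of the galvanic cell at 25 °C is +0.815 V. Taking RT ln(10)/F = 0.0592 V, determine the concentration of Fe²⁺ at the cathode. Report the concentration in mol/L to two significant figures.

0.014 M

Fe²⁺/Fe is the cathode, Mn²⁺/Mn the anode: E°cell = +0.78 V, n = 2.
Overall reaction: Fe²⁺(aq) + Mn(s) → Fe(s) + Mn²⁺(aq); Q = [Mn²⁺]^1/[Fe²⁺]^1.
From E = E° − (0.0592/n) log Q: log Q = (E° − E)·n/0.0592 = (+0.78 − (+0.815))·2/0.0592 = -1.1824.
So 1·log[Fe²⁺] = 1·log(0.000931) − log Q = -3.0311 − (-1.1824) = -1.8487; [Fe²⁺] = 10^(-1.8487) ≈ 0.014 M.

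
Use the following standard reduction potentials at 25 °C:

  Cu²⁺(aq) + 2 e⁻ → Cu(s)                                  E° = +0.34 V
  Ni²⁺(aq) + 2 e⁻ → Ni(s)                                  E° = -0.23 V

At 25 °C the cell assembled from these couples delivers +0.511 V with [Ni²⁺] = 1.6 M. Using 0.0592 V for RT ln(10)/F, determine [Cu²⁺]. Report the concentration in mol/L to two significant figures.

Cu²⁺/Cu is the cathode, Ni²⁺/Ni the anode: E°cell = +0.57 V, n = 2.
Overall reaction: Cu²⁺(aq) + Ni(s) → Cu(s) + Ni²⁺(aq); Q = [Ni²⁺]^1/[Cu²⁺]^1.
From E = E° − (0.0592/n) log Q: log Q = (E° − E)·n/0.0592 = (+0.57 − (+0.511))·2/0.0592 = 1.9932.
So 1·log[Cu²⁺] = 1·log(1.6) − log Q = 0.2041 − (1.9932) = -1.7891; [Cu²⁺] = 10^(-1.7891) ≈ 0.016 M.

0.016 M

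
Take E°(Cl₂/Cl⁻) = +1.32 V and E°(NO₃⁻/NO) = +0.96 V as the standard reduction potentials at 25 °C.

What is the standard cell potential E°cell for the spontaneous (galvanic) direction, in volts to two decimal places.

The Cl₂/Cl⁻ couple has the higher reduction potential, so it is the cathode; NO₃⁻/NO is oxidised at the anode.
E°cell = E°(cathode) − E°(anode) = (+1.32) − (+0.96) = +0.36 V.

+0.36 V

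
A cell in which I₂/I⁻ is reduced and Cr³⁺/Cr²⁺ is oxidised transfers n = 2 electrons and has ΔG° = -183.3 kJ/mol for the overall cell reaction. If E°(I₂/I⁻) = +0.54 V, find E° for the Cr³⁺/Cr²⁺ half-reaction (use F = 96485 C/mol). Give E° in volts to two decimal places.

-0.41 V

E°cell = −ΔG°/(nF) = −(-183.3×10³)/((2)(96485)) = +0.950 V.
Since I₂/I⁻ is the cathode and Cr³⁺/Cr²⁺ the anode, E°cell = E°(I₂/I⁻) − E°(Cr³⁺/Cr²⁺).
So E°(Cr³⁺/Cr²⁺) = E°(I₂/I⁻) − E°cell = (+0.54) − (+0.950) = -0.41 V.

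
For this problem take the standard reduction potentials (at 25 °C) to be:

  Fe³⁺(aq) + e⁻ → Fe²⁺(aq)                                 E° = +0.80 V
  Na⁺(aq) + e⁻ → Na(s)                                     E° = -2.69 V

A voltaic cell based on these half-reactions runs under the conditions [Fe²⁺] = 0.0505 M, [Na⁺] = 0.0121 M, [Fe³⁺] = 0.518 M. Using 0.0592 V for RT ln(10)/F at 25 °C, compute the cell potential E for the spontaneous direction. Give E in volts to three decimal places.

Fe³⁺/Fe²⁺ is the cathode (higher E°), Na⁺/Na the anode: E°cell = +0.80 − (-2.69) = +3.49 V, n = 1.
Overall: Fe³⁺(aq) + Na(s) → Fe²⁺(aq) + Na⁺(aq)
Q = [Fe²⁺]·[Na⁺] / ([Fe³⁺]); log Q = -2.928.
E = E° − (0.0592/n) log Q = +3.49 − (0.0592/1)(-2.928) = +3.663 V.

+3.663 V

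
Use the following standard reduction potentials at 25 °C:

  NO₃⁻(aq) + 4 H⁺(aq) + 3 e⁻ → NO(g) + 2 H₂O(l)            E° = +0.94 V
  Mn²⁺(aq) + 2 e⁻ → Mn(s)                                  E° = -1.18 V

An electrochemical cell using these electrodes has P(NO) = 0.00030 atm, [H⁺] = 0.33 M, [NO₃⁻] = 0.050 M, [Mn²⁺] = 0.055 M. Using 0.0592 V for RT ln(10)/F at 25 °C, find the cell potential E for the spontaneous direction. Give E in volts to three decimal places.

NO₃⁻/NO is the cathode (higher E°), Mn²⁺/Mn the anode: E°cell = +0.94 − (-1.18) = +2.12 V, n = 6.
Overall: 2 NO₃⁻(aq) + 8 H⁺(aq) + 3 Mn(s) → 2 NO(g) + 4 H₂O(l) + 3 Mn²⁺(aq)
Q = P(NO)^2·[Mn²⁺]^3 / ([NO₃⁻]^2·[H⁺]^8); log Q = -4.371.
E = E° − (0.0592/n) log Q = +2.12 − (0.0592/6)(-4.371) = +2.163 V.

+2.163 V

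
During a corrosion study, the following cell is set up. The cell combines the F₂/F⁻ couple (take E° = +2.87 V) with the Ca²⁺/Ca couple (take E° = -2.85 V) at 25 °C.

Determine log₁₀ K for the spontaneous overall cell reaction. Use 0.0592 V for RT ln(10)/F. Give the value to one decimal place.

Cathode: F₂/F⁻; anode: Ca²⁺/Ca. E°cell = +5.72 V, n = 2.
log K = nE°cell / 0.0592 = (2)(+5.72) / 0.0592 = 193.2.

193.2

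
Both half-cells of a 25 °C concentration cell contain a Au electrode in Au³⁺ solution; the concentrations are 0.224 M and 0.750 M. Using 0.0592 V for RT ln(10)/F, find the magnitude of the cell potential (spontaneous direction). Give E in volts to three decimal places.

For a concentration cell E°cell = 0. The 0.750 M side is the cathode (reduction is favoured where [Au³⁺] is higher).
With n = 3, E = −(0.0592/3) log([Au³⁺]ₐₙ/[Au³⁺]꜀ₐₜ) = −(0.0592/3) log(0.224/0.75) = −(0.0592/3)(-0.525) = +0.010 V.

+0.010 V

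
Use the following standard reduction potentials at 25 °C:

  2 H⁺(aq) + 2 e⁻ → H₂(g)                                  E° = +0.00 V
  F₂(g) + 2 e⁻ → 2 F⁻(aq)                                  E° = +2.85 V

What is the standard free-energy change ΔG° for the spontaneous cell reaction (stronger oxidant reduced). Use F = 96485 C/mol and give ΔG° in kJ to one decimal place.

-550.0 kJ

F₂/F⁻ (E° = +2.85 V) is the cathode; H⁺/H₂ (E° = +0.00 V) is the anode, so E°cell = +2.85 V.
Balancing electrons gives n = 2 (lcm of 2 and 2).
ΔG° = −nFE° = −(2)(96485)(+2.85) = -549,964 J = -550.0 kJ.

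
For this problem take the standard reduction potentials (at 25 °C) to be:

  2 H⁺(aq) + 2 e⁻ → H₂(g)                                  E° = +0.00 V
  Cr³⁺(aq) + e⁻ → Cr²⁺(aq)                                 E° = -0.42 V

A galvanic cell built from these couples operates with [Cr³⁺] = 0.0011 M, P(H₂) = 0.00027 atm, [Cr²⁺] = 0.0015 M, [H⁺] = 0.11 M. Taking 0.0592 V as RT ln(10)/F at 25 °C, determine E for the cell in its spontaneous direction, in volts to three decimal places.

H⁺/H₂ is the cathode (higher E°), Cr³⁺/Cr²⁺ the anode: E°cell = +0.00 − (-0.42) = +0.42 V, n = 2.
Overall: 2 H⁺(aq) + 2 Cr²⁺(aq) → H₂(g) + 2 Cr³⁺(aq)
Q = P(H₂)·[Cr³⁺]^2 / ([H⁺]^2·[Cr²⁺]^2); log Q = -1.921.
E = E° − (0.0592/n) log Q = +0.42 − (0.0592/2)(-1.921) = +0.477 V.

+0.477 V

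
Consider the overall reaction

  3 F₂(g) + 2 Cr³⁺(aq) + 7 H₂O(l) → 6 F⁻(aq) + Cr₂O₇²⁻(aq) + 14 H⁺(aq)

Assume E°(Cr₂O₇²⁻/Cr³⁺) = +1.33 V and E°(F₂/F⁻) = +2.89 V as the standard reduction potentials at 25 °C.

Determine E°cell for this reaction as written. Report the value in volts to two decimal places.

+1.56 V

The F₂/F⁻ couple has the higher reduction potential, so it is the cathode; Cr₂O₇²⁻/Cr³⁺ is oxidised at the anode.
E°cell = E°(cathode) − E°(anode) = (+2.89) − (+1.33) = +1.56 V.
Since E°cell > 0, the reaction is spontaneous under standard conditions.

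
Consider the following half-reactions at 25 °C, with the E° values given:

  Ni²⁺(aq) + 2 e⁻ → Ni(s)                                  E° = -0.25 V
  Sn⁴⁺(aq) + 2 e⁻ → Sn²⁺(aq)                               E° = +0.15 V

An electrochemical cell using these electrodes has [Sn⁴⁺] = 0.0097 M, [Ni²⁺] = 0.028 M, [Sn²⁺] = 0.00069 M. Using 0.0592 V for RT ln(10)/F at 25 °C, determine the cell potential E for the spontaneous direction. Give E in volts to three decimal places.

+0.480 V

Sn⁴⁺/Sn²⁺ is the cathode (higher E°), Ni²⁺/Ni the anode: E°cell = +0.15 − (-0.25) = +0.40 V, n = 2.
Overall: Sn⁴⁺(aq) + Ni(s) → Sn²⁺(aq) + Ni²⁺(aq)
Q = [Sn²⁺]·[Ni²⁺] / ([Sn⁴⁺]); log Q = -2.701.
E = E° − (0.0592/n) log Q = +0.40 − (0.0592/2)(-2.701) = +0.480 V.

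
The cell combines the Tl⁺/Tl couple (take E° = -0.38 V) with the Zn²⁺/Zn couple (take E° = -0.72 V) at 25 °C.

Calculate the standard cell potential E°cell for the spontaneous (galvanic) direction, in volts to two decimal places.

The Tl⁺/Tl couple has the higher reduction potential, so it is the cathode; Zn²⁺/Zn is oxidised at the anode.
E°cell = E°(cathode) − E°(anode) = (-0.38) − (-0.72) = +0.34 V.

+0.34 V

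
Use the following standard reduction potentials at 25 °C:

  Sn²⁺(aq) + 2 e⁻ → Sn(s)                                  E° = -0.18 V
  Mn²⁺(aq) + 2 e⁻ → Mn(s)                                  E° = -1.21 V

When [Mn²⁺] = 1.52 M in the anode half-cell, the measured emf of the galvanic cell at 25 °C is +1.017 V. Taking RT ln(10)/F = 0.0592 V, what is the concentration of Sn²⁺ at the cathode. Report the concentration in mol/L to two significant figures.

0.55 M

Sn²⁺/Sn is the cathode, Mn²⁺/Mn the anode: E°cell = +1.03 V, n = 2.
Overall reaction: Sn²⁺(aq) + Mn(s) → Sn(s) + Mn²⁺(aq); Q = [Mn²⁺]^1/[Sn²⁺]^1.
From E = E° − (0.0592/n) log Q: log Q = (E° − E)·n/0.0592 = (+1.03 − (+1.017))·2/0.0592 = 0.4392.
So 1·log[Sn²⁺] = 1·log(1.52) − log Q = 0.1818 − (0.4392) = -0.2574; [Sn²⁺] = 10^(-0.2574) ≈ 0.55 M.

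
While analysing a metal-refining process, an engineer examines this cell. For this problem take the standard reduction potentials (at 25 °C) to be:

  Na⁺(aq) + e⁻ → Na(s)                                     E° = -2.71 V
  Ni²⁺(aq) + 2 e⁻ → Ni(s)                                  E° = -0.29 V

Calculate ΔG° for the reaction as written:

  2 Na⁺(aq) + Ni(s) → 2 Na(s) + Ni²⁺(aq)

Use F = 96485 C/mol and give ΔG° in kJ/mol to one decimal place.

As written, Na⁺/Na is reduced (cathode) and Ni²⁺/Ni is oxidised (anode), so E°cell = (-2.71) − (-0.29) = -2.42 V.
Balancing electrons gives n = 2.
ΔG° = −nFE° = −(2)(96485)(-2.42) = 466,987 J = +467.0 kJ/mol.

+467.0 kJ/mol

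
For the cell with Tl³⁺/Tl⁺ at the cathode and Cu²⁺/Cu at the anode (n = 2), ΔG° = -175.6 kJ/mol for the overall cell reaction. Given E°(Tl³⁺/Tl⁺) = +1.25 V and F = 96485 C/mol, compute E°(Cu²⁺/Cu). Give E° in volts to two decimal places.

E°cell = −ΔG°/(nF) = −(-175.6×10³)/((2)(96485)) = +0.910 V.
Since Tl³⁺/Tl⁺ is the cathode and Cu²⁺/Cu the anode, E°cell = E°(Tl³⁺/Tl⁺) − E°(Cu²⁺/Cu).
So E°(Cu²⁺/Cu) = E°(Tl³⁺/Tl⁺) − E°cell = (+1.25) − (+0.910) = +0.34 V.

+0.34 V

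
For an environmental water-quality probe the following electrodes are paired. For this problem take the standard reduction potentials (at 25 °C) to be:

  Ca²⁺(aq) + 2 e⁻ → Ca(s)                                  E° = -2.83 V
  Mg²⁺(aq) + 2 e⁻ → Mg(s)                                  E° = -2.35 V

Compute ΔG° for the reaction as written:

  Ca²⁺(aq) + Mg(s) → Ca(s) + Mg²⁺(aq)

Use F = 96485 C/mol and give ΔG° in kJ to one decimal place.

As written, Ca²⁺/Ca is reduced (cathode) and Mg²⁺/Mg is oxidised (anode), so E°cell = (-2.83) − (-2.35) = -0.48 V.
Balancing electrons gives n = 2.
ΔG° = −nFE° = −(2)(96485)(-0.48) = 92,626 J = +92.6 kJ.

+92.6 kJ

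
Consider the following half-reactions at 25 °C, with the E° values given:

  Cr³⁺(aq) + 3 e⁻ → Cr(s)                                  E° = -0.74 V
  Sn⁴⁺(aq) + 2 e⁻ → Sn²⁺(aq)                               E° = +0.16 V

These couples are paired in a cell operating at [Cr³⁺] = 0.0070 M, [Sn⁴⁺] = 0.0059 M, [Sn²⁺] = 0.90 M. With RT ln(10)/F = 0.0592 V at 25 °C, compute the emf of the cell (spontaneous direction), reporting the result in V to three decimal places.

Sn⁴⁺/Sn²⁺ is the cathode (higher E°), Cr³⁺/Cr the anode: E°cell = +0.16 − (-0.74) = +0.90 V, n = 6.
Overall: 3 Sn⁴⁺(aq) + 2 Cr(s) → 3 Sn²⁺(aq) + 2 Cr³⁺(aq)
Q = [Sn²⁺]^3·[Cr³⁺]^2 / ([Sn⁴⁺]^3); log Q = 2.240.
E = E° − (0.0592/n) log Q = +0.90 − (0.0592/6)(2.240) = +0.878 V.

+0.878 V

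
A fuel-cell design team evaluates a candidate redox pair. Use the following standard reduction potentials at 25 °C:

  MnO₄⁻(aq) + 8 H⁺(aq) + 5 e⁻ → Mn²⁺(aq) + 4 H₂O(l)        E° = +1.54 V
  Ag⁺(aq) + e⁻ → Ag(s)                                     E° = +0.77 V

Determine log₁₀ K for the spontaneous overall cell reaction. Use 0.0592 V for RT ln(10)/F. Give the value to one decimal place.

65.0

Cathode: MnO₄⁻/Mn²⁺; anode: Ag⁺/Ag. E°cell = +0.77 V, n = 5.
log K = nE°cell / 0.0592 = (5)(+0.77) / 0.0592 = 65.0.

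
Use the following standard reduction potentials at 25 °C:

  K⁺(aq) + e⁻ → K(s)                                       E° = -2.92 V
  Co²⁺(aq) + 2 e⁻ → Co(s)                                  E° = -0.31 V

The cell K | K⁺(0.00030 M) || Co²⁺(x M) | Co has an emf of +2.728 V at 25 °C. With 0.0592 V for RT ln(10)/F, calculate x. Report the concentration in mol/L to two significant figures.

Co²⁺/Co is the cathode, K⁺/K the anode: E°cell = +2.61 V, n = 2.
Overall reaction: Co²⁺(aq) + 2 K(s) → Co(s) + 2 K⁺(aq); Q = [K⁺]^2/[Co²⁺]^1.
From E = E° − (0.0592/n) log Q: log Q = (E° − E)·n/0.0592 = (+2.61 − (+2.728))·2/0.0592 = -3.9865.
So 1·log[Co²⁺] = 2·log(0.0003) − log Q = -7.0458 − (-3.9865) = -3.0593; [Co²⁺] = 10^(-3.0593) ≈ 0.00087 M.

0.00087 M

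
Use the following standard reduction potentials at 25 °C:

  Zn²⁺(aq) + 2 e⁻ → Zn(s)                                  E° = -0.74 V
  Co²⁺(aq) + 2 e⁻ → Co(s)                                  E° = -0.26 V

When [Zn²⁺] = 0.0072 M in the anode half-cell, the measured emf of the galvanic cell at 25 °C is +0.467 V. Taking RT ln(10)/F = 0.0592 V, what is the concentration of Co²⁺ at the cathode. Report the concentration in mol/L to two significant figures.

Co²⁺/Co is the cathode, Zn²⁺/Zn the anode: E°cell = +0.48 V, n = 2.
Overall reaction: Co²⁺(aq) + Zn(s) → Co(s) + Zn²⁺(aq); Q = [Zn²⁺]^1/[Co²⁺]^1.
From E = E° − (0.0592/n) log Q: log Q = (E° − E)·n/0.0592 = (+0.48 − (+0.467))·2/0.0592 = 0.4392.
So 1·log[Co²⁺] = 1·log(0.0072) − log Q = -2.1427 − (0.4392) = -2.5819; [Co²⁺] = 10^(-2.5819) ≈ 0.0026 M.

0.0026 M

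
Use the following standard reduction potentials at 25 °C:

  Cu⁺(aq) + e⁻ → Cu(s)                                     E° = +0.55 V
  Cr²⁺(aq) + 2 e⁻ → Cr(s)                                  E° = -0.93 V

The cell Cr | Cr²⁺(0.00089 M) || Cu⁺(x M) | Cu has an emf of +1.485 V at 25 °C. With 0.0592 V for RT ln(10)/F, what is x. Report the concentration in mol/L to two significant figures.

Cu⁺/Cu is the cathode, Cr²⁺/Cr the anode: E°cell = +1.48 V, n = 2.
Overall reaction: 2 Cu⁺(aq) + Cr(s) → 2 Cu(s) + Cr²⁺(aq); Q = [Cr²⁺]^1/[Cu⁺]^2.
From E = E° − (0.0592/n) log Q: log Q = (E° − E)·n/0.0592 = (+1.48 − (+1.485))·2/0.0592 = -0.1689.
So 2·log[Cu⁺] = 1·log(0.00089) − log Q = -3.0506 − (-0.1689) = -2.8817; log[Cu⁺] = -2.8817 / 2 = -1.4408; [Cu⁺] = 10^(-1.4408) ≈ 0.036 M.

0.036 M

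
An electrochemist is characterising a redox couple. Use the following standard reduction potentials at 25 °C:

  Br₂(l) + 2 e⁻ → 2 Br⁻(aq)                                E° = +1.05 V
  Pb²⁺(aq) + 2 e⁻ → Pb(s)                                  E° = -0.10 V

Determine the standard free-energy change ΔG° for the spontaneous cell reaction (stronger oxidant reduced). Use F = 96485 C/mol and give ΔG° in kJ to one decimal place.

Br₂/Br⁻ (E° = +1.05 V) is the cathode; Pb²⁺/Pb (E° = -0.10 V) is the anode, so E°cell = +1.15 V.
Balancing electrons gives n = 2 (lcm of 2 and 2).
ΔG° = −nFE° = −(2)(96485)(+1.15) = -221,915 J = -221.9 kJ.

-221.9 kJ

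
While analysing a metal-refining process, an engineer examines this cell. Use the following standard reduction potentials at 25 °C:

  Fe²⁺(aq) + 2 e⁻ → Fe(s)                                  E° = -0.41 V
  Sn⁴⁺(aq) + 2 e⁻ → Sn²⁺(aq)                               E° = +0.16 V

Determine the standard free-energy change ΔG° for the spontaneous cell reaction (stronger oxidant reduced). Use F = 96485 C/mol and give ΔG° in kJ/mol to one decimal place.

-110.0 kJ/mol

Sn⁴⁺/Sn²⁺ (E° = +0.16 V) is the cathode; Fe²⁺/Fe (E° = -0.41 V) is the anode, so E°cell = +0.57 V.
Balancing electrons gives n = 2 (lcm of 2 and 2).
ΔG° = −nFE° = −(2)(96485)(+0.57) = -109,993 J = -110.0 kJ/mol.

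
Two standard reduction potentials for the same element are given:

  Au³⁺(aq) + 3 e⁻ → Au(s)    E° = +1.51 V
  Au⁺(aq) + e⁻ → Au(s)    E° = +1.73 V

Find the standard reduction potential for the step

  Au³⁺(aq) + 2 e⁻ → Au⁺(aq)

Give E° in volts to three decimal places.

+1.400 V

Sequential free energies add, so n₃E°₃ = n₁E°₁ + n₂E°₂.
With n₃ = 3, and the known step contributing 1×(+1.73) V, the unknown satisfies 2·E° = 3×(+1.51) − 1×(+1.73) = +2.800.
E° = +2.800 / 2 = +1.400 V.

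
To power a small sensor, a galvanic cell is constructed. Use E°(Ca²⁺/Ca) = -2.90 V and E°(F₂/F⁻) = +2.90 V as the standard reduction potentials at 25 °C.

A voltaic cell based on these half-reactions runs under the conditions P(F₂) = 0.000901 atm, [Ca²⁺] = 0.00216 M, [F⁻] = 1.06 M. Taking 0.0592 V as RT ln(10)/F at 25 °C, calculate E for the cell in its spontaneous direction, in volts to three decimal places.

+5.787 V

F₂/F⁻ is the cathode (higher E°), Ca²⁺/Ca the anode: E°cell = +2.90 − (-2.90) = +5.80 V, n = 2.
Overall: F₂(g) + Ca(s) → 2 F⁻(aq) + Ca²⁺(aq)
Q = [F⁻]^2·[Ca²⁺] / (P(F₂)); log Q = 0.430.
E = E° − (0.0592/n) log Q = +5.80 − (0.0592/2)(0.430) = +5.787 V.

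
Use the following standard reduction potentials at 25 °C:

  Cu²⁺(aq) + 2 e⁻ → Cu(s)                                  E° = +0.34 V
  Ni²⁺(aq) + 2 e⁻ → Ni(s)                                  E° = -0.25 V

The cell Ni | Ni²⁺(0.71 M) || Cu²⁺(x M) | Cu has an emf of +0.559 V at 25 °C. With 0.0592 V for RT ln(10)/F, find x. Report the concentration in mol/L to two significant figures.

0.064 M

Cu²⁺/Cu is the cathode, Ni²⁺/Ni the anode: E°cell = +0.59 V, n = 2.
Overall reaction: Cu²⁺(aq) + Ni(s) → Cu(s) + Ni²⁺(aq); Q = [Ni²⁺]^1/[Cu²⁺]^1.
From E = E° − (0.0592/n) log Q: log Q = (E° − E)·n/0.0592 = (+0.59 − (+0.559))·2/0.0592 = 1.0473.
So 1·log[Cu²⁺] = 1·log(0.71) − log Q = -0.1487 − (1.0473) = -1.1960; [Cu²⁺] = 10^(-1.1960) ≈ 0.064 M.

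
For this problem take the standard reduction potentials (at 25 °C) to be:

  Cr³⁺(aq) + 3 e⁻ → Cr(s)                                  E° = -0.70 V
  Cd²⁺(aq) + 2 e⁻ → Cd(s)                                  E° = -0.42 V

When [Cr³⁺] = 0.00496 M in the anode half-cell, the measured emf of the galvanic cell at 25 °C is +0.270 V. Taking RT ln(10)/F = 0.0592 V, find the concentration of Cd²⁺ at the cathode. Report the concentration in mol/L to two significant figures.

Cd²⁺/Cd is the cathode, Cr³⁺/Cr the anode: E°cell = +0.28 V, n = 6.
Overall reaction: 3 Cd²⁺(aq) + 2 Cr(s) → 3 Cd(s) + 2 Cr³⁺(aq); Q = [Cr³⁺]^2/[Cd²⁺]^3.
From E = E° − (0.0592/n) log Q: log Q = (E° − E)·n/0.0592 = (+0.28 − (+0.270))·6/0.0592 = 1.0135.
So 3·log[Cd²⁺] = 2·log(0.00496) − log Q = -4.6090 − (1.0135) = -5.6225; log[Cd²⁺] = -5.6225 / 3 = -1.8742; [Cd²⁺] = 10^(-1.8742) ≈ 0.013 M.

0.013 M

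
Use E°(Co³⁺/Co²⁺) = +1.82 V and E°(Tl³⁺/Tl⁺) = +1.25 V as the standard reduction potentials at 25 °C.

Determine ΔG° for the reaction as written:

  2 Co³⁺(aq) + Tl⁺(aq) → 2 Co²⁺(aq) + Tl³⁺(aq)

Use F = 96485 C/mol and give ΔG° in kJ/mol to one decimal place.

-110.0 kJ/mol

As written, Co³⁺/Co²⁺ is reduced (cathode) and Tl³⁺/Tl⁺ is oxidised (anode), so E°cell = (+1.82) − (+1.25) = +0.57 V.
Balancing electrons gives n = 2.
ΔG° = −nFE° = −(2)(96485)(+0.57) = -109,993 J = -110.0 kJ/mol.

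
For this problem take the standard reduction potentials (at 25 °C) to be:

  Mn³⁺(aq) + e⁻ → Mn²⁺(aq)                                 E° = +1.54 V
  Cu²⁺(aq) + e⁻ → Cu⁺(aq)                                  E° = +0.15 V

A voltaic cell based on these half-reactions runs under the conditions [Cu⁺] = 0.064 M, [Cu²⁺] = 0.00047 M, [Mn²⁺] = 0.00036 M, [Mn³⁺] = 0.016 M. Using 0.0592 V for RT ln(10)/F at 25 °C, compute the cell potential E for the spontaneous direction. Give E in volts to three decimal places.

Mn³⁺/Mn²⁺ is the cathode (higher E°), Cu²⁺/Cu⁺ the anode: E°cell = +1.54 − (+0.15) = +1.39 V, n = 1.
Overall: Mn³⁺(aq) + Cu⁺(aq) → Mn²⁺(aq) + Cu²⁺(aq)
Q = [Mn²⁺]·[Cu²⁺] / ([Mn³⁺]·[Cu⁺]); log Q = -3.782.
E = E° − (0.0592/n) log Q = +1.39 − (0.0592/1)(-3.782) = +1.614 V.

+1.614 V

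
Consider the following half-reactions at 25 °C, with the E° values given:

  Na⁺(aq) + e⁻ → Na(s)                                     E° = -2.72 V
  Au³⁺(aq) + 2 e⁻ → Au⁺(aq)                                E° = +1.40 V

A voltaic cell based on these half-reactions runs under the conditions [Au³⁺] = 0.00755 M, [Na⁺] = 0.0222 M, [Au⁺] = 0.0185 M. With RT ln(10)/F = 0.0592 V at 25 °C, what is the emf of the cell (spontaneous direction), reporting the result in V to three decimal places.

+4.206 V

Au³⁺/Au⁺ is the cathode (higher E°), Na⁺/Na the anode: E°cell = +1.40 − (-2.72) = +4.12 V, n = 2.
Overall: Au³⁺(aq) + 2 Na(s) → Au⁺(aq) + 2 Na⁺(aq)
Q = [Au⁺]·[Na⁺]^2 / ([Au³⁺]); log Q = -2.918.
E = E° − (0.0592/n) log Q = +4.12 − (0.0592/2)(-2.918) = +4.206 V.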